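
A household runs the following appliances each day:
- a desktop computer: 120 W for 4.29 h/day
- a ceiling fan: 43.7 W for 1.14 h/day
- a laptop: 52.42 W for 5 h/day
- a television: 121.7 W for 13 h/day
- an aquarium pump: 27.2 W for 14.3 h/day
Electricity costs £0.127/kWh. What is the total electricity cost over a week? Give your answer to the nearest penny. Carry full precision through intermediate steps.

£2.49

desktop computer: 120 W × 4.29 h × 7 d = 3,604 Wh = 3.604 kWh
ceiling fan: 43.7 W × 1.14 h × 7 d = 349 Wh = 0.3487 kWh
laptop: 52.42 W × 5 h × 7 d = 1,835 Wh = 1.835 kWh
television: 121.7 W × 13 h × 7 d = 11,075 Wh = 11.07 kWh
aquarium pump: 27.2 W × 14.3 h × 7 d = 2,723 Wh = 2.723 kWh
Total energy = 3.604 + 0.3487 + 1.835 + 11.07 + 2.723 = 19.58 kWh
Cost = 19.58 kWh × £0.127 = £2.49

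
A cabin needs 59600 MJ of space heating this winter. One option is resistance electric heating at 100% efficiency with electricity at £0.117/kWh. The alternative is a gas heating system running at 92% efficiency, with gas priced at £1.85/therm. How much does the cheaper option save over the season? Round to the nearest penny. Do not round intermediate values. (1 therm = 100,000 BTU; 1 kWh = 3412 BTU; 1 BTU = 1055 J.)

£801.18

Heat load = 59600 MJ = 59,600,000,000 J / 1055 = 56,492,891 BTU
Gas: input = 56,492,891 / 0.92 = 61,405,316 BTU = 614.1 therm → 614.1 × £1.85 = £1,136.00
Electric: 56,492,891 BTU / 3412 = 16,560 kWh → × £0.117 = £1,937.18
Difference = |£1,136.00 − £1,937.18| = £801.18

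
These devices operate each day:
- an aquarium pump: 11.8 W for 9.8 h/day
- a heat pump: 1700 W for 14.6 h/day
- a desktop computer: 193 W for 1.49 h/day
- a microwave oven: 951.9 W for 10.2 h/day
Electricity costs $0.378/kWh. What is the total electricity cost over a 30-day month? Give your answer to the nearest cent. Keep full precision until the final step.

aquarium pump: 11.8 W × 9.8 h × 30 d = 3,469 Wh = 3.469 kWh
heat pump: 1700 W × 14.6 h × 30 d = 744,600 Wh = 744.6 kWh
desktop computer: 193 W × 1.49 h × 30 d = 8,627 Wh = 8.627 kWh
microwave oven: 951.9 W × 10.2 h × 30 d = 291,281 Wh = 291.3 kWh
Total energy = 3.469 + 744.6 + 8.627 + 291.3 = 1,048 kWh
Cost = 1,048 kWh × $0.378 = $396.14

$396.14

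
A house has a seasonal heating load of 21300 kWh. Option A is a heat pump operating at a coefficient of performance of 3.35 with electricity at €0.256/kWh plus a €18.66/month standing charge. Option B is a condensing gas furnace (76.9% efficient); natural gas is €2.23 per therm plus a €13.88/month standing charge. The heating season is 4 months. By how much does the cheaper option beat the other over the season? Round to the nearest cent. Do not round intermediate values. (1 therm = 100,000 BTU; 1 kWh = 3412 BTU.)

Heat load = 21300 kWh × 3412 = 72,675,600 BTU
Gas: input = 72,675,600 / 0.769 = 94,506,632 BTU = 945.1 therm → 945.1 × €2.23 = €2,107.50; + 4 × €13.88 standing = €2,163.02
Heat pump: 72,675,600 BTU / 3412 = 21,300 kWh heat; / 3.35 = 6,358 kWh in → × €0.256 = €1,627.70; + 4 × €18.66 standing = €1,702.34
Difference = |€2,163.02 − €1,702.34| = €460.68

€460.68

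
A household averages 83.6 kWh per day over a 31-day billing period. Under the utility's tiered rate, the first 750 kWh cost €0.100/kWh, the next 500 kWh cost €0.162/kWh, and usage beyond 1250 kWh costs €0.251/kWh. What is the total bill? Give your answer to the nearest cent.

€492.74

Usage = 83.6 kWh/day × 31 days = 2591.6 kWh
First 750 kWh × €0.100 = €75.00
Next 500 kWh × €0.162 = €81.00
Remaining 1341.6 kWh × €0.251 = €336.74
Total = €492.74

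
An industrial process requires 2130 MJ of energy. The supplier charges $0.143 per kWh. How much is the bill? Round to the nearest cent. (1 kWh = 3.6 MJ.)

2130 MJ × (0.27778 kWh/MJ) = 591.7 kWh
Cost = 591.7 kWh × $0.143/kWh = $84.61

$84.61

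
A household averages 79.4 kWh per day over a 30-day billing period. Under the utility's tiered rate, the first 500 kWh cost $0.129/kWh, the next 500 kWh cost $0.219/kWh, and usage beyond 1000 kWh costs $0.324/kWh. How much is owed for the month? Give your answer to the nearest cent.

$621.77

Usage = 79.4 kWh/day × 30 days = 2382 kWh
First 500 kWh × $0.129 = $64.50
Next 500 kWh × $0.219 = $109.50
Remaining 1382 kWh × $0.324 = $447.77
Total = $621.77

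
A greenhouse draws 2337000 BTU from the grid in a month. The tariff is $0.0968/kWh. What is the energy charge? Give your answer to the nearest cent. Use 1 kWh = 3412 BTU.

$66.30

2337000 BTU × (0.00029308 kWh/BTU) = 684.9 kWh
Cost = 684.9 kWh × $0.0968/kWh = $66.30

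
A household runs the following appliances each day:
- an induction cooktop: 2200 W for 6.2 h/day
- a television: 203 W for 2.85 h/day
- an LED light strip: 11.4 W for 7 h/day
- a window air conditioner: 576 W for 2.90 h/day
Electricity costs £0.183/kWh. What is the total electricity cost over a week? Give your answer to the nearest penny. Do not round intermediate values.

induction cooktop: 2200 W × 6.2 h × 7 d = 95,480 Wh = 95.48 kWh
television: 203 W × 2.85 h × 7 d = 4,050 Wh = 4.05 kWh
LED light strip: 11.4 W × 7 h × 7 d = 559 Wh = 0.5586 kWh
window air conditioner: 576 W × 2.90 h × 7 d = 11,693 Wh = 11.69 kWh
Total energy = 95.48 + 4.05 + 0.5586 + 11.69 = 111.8 kWh
Cost = 111.8 kWh × £0.183 = £20.46

£20.46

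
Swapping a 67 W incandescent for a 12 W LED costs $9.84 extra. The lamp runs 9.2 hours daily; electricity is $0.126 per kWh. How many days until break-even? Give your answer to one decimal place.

154.3 days

Power saved = 67 − 12 = 55 W
Daily energy saved = 55 W × 9.2 h = 506 Wh = 0.506 kWh
Daily savings = 0.506 × $0.126 = $0.0638
Payback = $9.84 / $0.0638 per day = 154.3 days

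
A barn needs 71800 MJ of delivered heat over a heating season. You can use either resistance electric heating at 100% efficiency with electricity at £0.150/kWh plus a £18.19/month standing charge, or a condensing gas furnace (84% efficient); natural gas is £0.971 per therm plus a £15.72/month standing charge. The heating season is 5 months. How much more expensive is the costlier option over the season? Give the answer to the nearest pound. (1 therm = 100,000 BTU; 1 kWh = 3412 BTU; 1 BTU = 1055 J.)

Heat load = 71800 MJ = 71,800,000,000 J / 1055 = 68,056,872 BTU
Gas: input = 68,056,872 / 0.840 = 81,020,086 BTU = 810.2 therm → 810.2 × £0.971 = £786.71; + 5 × £15.72 standing = £865.31
Electric: 68,056,872 BTU / 3412 = 19,950 kWh → × £0.150 = £2,991.95; + 5 × £18.19 standing = £3,082.90
Difference = |£865.31 − £3,082.90| = £2,217.59 ≈ £2218

£2218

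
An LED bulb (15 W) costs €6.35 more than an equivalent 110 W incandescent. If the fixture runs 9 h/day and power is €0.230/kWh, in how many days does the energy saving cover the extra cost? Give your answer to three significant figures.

Power saved = 110 − 15 = 95 W
Daily energy saved = 95 W × 9 h = 855 Wh = 0.855 kWh
Daily savings = 0.855 × €0.230 = €0.1966
Payback = €6.35 / €0.1966 per day = 32.29 days

32.3 days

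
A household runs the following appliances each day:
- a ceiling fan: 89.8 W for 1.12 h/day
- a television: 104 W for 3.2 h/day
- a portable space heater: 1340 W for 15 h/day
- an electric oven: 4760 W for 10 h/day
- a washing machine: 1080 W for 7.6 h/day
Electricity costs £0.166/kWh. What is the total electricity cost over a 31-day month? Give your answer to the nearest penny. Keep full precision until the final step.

£392.85

ceiling fan: 89.8 W × 1.12 h × 31 d = 3,118 Wh = 3.118 kWh
television: 104 W × 3.2 h × 31 d = 10,317 Wh = 10.32 kWh
portable space heater: 1340 W × 15 h × 31 d = 623,100 Wh = 623.1 kWh
electric oven: 4760 W × 10 h × 31 d = 1,475,600 Wh = 1,476 kWh
washing machine: 1080 W × 7.6 h × 31 d = 254,448 Wh = 254.4 kWh
Total energy = 3.118 + 10.32 + 623.1 + 1,476 + 254.4 = 2,367 kWh
Cost = 2,367 kWh × £0.166 = £392.85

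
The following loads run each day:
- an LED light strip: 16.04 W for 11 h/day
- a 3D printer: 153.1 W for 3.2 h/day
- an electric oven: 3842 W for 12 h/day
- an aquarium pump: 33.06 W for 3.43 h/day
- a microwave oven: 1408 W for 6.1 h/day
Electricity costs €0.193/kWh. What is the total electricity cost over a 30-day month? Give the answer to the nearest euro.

LED light strip: 16.04 W × 11 h × 30 d = 5,293 Wh = 5.293 kWh
3D printer: 153.1 W × 3.2 h × 30 d = 14,698 Wh = 14.7 kWh
electric oven: 3842 W × 12 h × 30 d = 1,383,120 Wh = 1,383 kWh
aquarium pump: 33.06 W × 3.43 h × 30 d = 3,402 Wh = 3.402 kWh
microwave oven: 1408 W × 6.1 h × 30 d = 257,664 Wh = 257.7 kWh
Total energy = 5.293 + 14.7 + 1,383 + 3.402 + 257.7 = 1,664 kWh
Cost = 1,664 kWh × €0.193 = €321.19 ≈ €321

€321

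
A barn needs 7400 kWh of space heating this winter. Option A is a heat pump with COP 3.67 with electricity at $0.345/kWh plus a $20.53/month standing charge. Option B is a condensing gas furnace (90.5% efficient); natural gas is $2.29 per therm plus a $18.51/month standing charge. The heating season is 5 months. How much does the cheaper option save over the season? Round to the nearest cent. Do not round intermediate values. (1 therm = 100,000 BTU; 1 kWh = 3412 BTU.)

$66.85

Heat load = 7400 kWh × 3412 = 25,248,800 BTU
Gas: input = 25,248,800 / 0.905 = 27,899,227 BTU = 279 therm → 279 × $2.29 = $638.89; + 5 × $18.51 standing = $731.44
Heat pump: 25,248,800 BTU / 3412 = 7,400 kWh heat; / 3.67 = 2,016 kWh in → × $0.345 = $695.64; + 5 × $20.53 standing = $798.29
Difference = |$731.44 − $798.29| = $66.85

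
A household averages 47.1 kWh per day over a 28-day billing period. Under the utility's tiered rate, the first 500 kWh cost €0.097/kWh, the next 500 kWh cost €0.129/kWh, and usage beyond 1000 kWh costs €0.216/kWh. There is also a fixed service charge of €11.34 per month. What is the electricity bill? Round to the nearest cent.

€193.20

Usage = 47.1 kWh/day × 28 days = 1318.8 kWh
First 500 kWh × €0.097 = €48.50
Next 500 kWh × €0.129 = €64.50
Remaining 318.8 kWh × €0.216 = €68.86
Energy charge = €181.86; + service €11.34 = €193.20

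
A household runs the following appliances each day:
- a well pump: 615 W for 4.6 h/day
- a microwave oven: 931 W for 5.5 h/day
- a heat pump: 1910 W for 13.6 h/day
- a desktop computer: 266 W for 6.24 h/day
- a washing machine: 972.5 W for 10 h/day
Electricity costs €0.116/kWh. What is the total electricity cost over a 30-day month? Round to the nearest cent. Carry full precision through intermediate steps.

€157.68

well pump: 615 W × 4.6 h × 30 d = 84,870 Wh = 84.87 kWh
microwave oven: 931 W × 5.5 h × 30 d = 153,615 Wh = 153.6 kWh
heat pump: 1910 W × 13.6 h × 30 d = 779,280 Wh = 779.3 kWh
desktop computer: 266 W × 6.24 h × 30 d = 49,795 Wh = 49.8 kWh
washing machine: 972.5 W × 10 h × 30 d = 291,750 Wh = 291.8 kWh
Total energy = 84.87 + 153.6 + 779.3 + 49.8 + 291.8 = 1,359 kWh
Cost = 1,359 kWh × €0.116 = €157.68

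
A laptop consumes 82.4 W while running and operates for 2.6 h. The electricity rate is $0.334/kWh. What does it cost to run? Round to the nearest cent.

Energy = 82.4 W × 2.6 h = 214 Wh = 0.2142 kWh
Cost = 0.2142 kWh × $0.334/kWh = $0.07

$0.07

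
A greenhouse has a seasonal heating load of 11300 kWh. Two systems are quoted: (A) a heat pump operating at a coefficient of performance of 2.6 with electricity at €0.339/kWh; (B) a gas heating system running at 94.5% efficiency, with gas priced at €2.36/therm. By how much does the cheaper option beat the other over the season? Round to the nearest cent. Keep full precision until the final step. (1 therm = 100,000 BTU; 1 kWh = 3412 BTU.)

Heat load = 11300 kWh × 3412 = 38,555,600 BTU
Gas: input = 38,555,600 / 0.945 = 40,799,577 BTU = 408 therm → 408 × €2.36 = €962.87
Heat pump: 38,555,600 BTU / 3412 = 11,300 kWh heat; / 2.6 = 4,346 kWh in → × €0.339 = €1,473.35
Difference = |€962.87 − €1,473.35| = €510.48

€510.48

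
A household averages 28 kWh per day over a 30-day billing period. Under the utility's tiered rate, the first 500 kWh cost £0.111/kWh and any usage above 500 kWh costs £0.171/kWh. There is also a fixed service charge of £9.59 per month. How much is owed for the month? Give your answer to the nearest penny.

Usage = 28 kWh/day × 30 days = 840 kWh
First 500 kWh × £0.111 = £55.50
Remaining 340 kWh × £0.171 = £58.14
Energy charge = £113.64; + service £9.59 = £123.23

£123.23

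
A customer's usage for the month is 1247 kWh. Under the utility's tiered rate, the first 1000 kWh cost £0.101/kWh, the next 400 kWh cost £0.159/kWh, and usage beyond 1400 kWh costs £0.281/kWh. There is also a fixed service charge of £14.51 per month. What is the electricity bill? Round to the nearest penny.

First 1000 kWh × £0.101 = £101.00
Next 247 kWh × £0.159 = £39.27
Remaining tier: 0 kWh (not reached)
Energy charge = £140.27; + service £14.51 = £154.78

£154.78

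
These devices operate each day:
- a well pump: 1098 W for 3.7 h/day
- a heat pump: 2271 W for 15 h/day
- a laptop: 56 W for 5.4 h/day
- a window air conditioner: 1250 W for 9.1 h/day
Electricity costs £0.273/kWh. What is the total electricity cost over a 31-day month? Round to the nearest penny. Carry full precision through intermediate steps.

£421.50

well pump: 1098 W × 3.7 h × 31 d = 125,941 Wh = 125.9 kWh
heat pump: 2271 W × 15 h × 31 d = 1,056,015 Wh = 1,056 kWh
laptop: 56 W × 5.4 h × 31 d = 9,374 Wh = 9.374 kWh
window air conditioner: 1250 W × 9.1 h × 31 d = 352,625 Wh = 352.6 kWh
Total energy = 125.9 + 1,056 + 9.374 + 352.6 = 1,544 kWh
Cost = 1,544 kWh × £0.273 = £421.50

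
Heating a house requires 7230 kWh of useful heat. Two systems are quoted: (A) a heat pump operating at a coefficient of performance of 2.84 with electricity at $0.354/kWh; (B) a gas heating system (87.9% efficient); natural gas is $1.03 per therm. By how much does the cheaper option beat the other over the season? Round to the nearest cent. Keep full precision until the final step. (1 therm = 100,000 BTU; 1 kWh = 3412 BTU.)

Heat load = 7230 kWh × 3412 = 24,668,760 BTU
Gas: input = 24,668,760 / 0.879 = 28,064,573 BTU = 280.6 therm → 280.6 × $1.03 = $289.07
Heat pump: 24,668,760 BTU / 3412 = 7,230 kWh heat; / 2.84 = 2,546 kWh in → × $0.354 = $901.20
Difference = |$289.07 − $901.20| = $612.14

$612.14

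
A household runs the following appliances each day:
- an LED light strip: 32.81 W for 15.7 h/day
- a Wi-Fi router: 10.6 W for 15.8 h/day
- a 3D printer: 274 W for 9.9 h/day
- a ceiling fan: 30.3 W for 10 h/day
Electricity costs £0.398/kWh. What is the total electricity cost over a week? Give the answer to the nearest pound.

LED light strip: 32.81 W × 15.7 h × 7 d = 3,606 Wh = 3.606 kWh
Wi-Fi router: 10.6 W × 15.8 h × 7 d = 1,172 Wh = 1.172 kWh
3D printer: 274 W × 9.9 h × 7 d = 18,988 Wh = 18.99 kWh
ceiling fan: 30.3 W × 10 h × 7 d = 2,121 Wh = 2.121 kWh
Total energy = 3.606 + 1.172 + 18.99 + 2.121 = 25.89 kWh
Cost = 25.89 kWh × £0.398 = £10.30 ≈ £10

£10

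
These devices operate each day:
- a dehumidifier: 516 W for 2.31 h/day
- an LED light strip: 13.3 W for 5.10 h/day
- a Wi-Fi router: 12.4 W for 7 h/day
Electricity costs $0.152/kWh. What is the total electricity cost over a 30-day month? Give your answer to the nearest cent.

dehumidifier: 516 W × 2.31 h × 30 d = 35,759 Wh = 35.76 kWh
LED light strip: 13.3 W × 5.10 h × 30 d = 2,035 Wh = 2.035 kWh
Wi-Fi router: 12.4 W × 7 h × 30 d = 2,604 Wh = 2.604 kWh
Total energy = 35.76 + 2.035 + 2.604 = 40.4 kWh
Cost = 40.4 kWh × $0.152 = $6.14

$6.14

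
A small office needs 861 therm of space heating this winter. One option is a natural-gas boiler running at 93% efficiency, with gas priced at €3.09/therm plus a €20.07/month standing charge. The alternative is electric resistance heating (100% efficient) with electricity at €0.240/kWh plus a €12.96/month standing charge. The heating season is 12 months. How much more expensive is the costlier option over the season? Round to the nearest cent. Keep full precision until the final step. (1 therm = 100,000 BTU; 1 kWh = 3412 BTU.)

€3110.21

Heat load = 861 therm × 100,000 = 86,100,000 BTU
Gas: input = 86,100,000 / 0.93 = 92,580,645 BTU = 925.8 therm → 925.8 × €3.09 = €2,860.74; + 12 × €20.07 standing = €3,101.58
Electric: 86,100,000 BTU / 3412 = 25,230 kWh → × €0.240 = €6,056.27; + 12 × €12.96 standing = €6,211.79
Difference = |€3,101.58 − €6,211.79| = €3,110.21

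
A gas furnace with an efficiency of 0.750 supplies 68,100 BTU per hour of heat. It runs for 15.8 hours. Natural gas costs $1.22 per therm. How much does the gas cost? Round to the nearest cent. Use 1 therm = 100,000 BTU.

$17.50

Heat delivered = 68,100 BTU/h × 15.8 h = 1,075,980 BTU
Gas input = 1,075,980 / 0.750 = 1,434,640 BTU
= 1,434,640 / 100,000 = 14.35 therm
Cost = 14.35 × $1.22/therm = $17.50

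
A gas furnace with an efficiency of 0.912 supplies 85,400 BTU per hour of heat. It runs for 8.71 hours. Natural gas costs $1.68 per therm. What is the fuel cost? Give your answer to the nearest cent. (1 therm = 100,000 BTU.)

$13.70

Heat delivered = 85,400 BTU/h × 8.71 h = 743,834 BTU
Gas input = 743,834 / 0.912 = 815,607 BTU
= 815,607 / 100,000 = 8.156 therm
Cost = 8.156 × $1.68/therm = $13.70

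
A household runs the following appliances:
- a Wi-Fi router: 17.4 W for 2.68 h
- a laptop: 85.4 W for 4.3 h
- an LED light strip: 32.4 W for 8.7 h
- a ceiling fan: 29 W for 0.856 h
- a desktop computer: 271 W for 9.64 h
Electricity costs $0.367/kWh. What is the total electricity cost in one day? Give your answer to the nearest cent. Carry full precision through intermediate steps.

Wi-Fi router: 17.4 W × 2.68 h = 47 Wh = 0.04663 kWh
laptop: 85.4 W × 4.3 h = 367 Wh = 0.3672 kWh
LED light strip: 32.4 W × 8.7 h = 282 Wh = 0.2819 kWh
ceiling fan: 29 W × 0.856 h = 25 Wh = 0.02482 kWh
desktop computer: 271 W × 9.64 h = 2,612 Wh = 2.612 kWh
Total energy = 0.04663 + 0.3672 + 0.2819 + 0.02482 + 2.612 = 3.333 kWh
Cost = 3.333 kWh × $0.367 = $1.22

$1.22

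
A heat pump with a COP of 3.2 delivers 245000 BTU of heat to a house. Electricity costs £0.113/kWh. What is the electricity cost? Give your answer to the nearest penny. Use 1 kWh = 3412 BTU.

£2.54

Heat delivered = 245,000 BTU / 3412 = 71.81 kWh
Electrical input = 71.81 kWh / 3.2 = 22.44 kWh
Cost = 22.44 × £0.113/kWh = £2.54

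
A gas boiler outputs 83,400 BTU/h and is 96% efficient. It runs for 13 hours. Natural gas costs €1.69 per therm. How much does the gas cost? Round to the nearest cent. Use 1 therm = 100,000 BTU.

€19.09

Heat delivered = 83,400 BTU/h × 13 h = 1,084,200 BTU
Gas input = 1,084,200 / 0.96 = 1,129,375 BTU
= 1,129,375 / 100,000 = 11.29 therm
Cost = 11.29 × €1.69/therm = €19.09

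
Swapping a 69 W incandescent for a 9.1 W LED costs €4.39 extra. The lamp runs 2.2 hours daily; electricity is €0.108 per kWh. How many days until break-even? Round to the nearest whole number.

308 days

Power saved = 69 − 9.1 = 59.9 W
Daily energy saved = 59.9 W × 2.2 h = 131.8 Wh = 0.13178 kWh
Daily savings = 0.13178 × €0.108 = €0.0142
Payback = €4.39 / €0.0142 per day = 308.5 days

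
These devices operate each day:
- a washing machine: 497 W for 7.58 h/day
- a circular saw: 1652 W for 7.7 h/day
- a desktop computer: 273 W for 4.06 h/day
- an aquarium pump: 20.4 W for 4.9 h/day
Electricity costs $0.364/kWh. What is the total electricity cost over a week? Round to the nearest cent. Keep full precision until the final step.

washing machine: 497 W × 7.58 h × 7 d = 26,371 Wh = 26.37 kWh
circular saw: 1652 W × 7.7 h × 7 d = 89,043 Wh = 89.04 kWh
desktop computer: 273 W × 4.06 h × 7 d = 7,759 Wh = 7.759 kWh
aquarium pump: 20.4 W × 4.9 h × 7 d = 700 Wh = 0.6997 kWh
Total energy = 26.37 + 89.04 + 7.759 + 0.6997 = 123.9 kWh
Cost = 123.9 kWh × $0.364 = $45.09

$45.09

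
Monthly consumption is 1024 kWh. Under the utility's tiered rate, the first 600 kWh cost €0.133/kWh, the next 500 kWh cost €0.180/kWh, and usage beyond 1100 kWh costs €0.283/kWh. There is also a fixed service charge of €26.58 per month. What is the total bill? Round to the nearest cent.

€182.70

First 600 kWh × €0.133 = €79.80
Next 424 kWh × €0.180 = €76.32
Remaining tier: 0 kWh (not reached)
Energy charge = €156.12; + service €26.58 = €182.70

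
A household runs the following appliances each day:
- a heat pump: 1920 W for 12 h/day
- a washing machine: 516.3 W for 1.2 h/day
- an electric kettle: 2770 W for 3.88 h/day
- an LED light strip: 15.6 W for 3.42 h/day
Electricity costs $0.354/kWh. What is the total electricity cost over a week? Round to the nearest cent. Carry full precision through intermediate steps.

heat pump: 1920 W × 12 h × 7 d = 161,280 Wh = 161.3 kWh
washing machine: 516.3 W × 1.2 h × 7 d = 4,337 Wh = 4.337 kWh
electric kettle: 2770 W × 3.88 h × 7 d = 75,233 Wh = 75.23 kWh
LED light strip: 15.6 W × 3.42 h × 7 d = 373 Wh = 0.3735 kWh
Total energy = 161.3 + 4.337 + 75.23 + 0.3735 = 241.2 kWh
Cost = 241.2 kWh × $0.354 = $85.39

$85.39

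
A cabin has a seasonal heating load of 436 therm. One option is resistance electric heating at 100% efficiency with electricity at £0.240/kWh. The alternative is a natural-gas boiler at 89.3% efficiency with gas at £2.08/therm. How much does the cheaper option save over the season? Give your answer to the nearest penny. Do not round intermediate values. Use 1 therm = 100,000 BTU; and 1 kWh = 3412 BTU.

Heat load = 436 therm × 100,000 = 43,600,000 BTU
Gas: input = 43,600,000 / 0.893 = 48,824,188 BTU = 488.2 therm → 488.2 × £2.08 = £1,015.54
Electric: 43,600,000 BTU / 3412 = 12,780 kWh → × £0.240 = £3,066.82
Difference = |£1,015.54 − £3,066.82| = £2,051.28

£2051.28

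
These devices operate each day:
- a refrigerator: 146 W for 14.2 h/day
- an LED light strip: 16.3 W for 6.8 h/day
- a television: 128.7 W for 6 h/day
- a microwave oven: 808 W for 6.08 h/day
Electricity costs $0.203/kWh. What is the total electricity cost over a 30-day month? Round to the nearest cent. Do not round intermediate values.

$47.92

refrigerator: 146 W × 14.2 h × 30 d = 62,196 Wh = 62.2 kWh
LED light strip: 16.3 W × 6.8 h × 30 d = 3,325 Wh = 3.325 kWh
television: 128.7 W × 6 h × 30 d = 23,166 Wh = 23.17 kWh
microwave oven: 808 W × 6.08 h × 30 d = 147,379 Wh = 147.4 kWh
Total energy = 62.2 + 3.325 + 23.17 + 147.4 = 236.1 kWh
Cost = 236.1 kWh × $0.203 = $47.92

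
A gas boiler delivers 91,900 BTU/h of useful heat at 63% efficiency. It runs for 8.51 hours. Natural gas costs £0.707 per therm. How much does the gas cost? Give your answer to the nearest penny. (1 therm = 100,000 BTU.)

£8.78

Heat delivered = 91,900 BTU/h × 8.51 h = 782,069 BTU
Gas input = 782,069 / 0.63 = 1,241,379 BTU
= 1,241,379 / 100,000 = 12.41 therm
Cost = 12.41 × £0.707/therm = £8.78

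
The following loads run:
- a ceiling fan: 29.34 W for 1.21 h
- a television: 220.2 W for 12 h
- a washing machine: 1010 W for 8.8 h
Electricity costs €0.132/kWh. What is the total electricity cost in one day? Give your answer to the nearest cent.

ceiling fan: 29.34 W × 1.21 h = 36 Wh = 0.0355 kWh
television: 220.2 W × 12 h = 2,642 Wh = 2.642 kWh
washing machine: 1010 W × 8.8 h = 8,888 Wh = 8.888 kWh
Total energy = 0.0355 + 2.642 + 8.888 = 11.57 kWh
Cost = 11.57 kWh × €0.132 = €1.53

€1.53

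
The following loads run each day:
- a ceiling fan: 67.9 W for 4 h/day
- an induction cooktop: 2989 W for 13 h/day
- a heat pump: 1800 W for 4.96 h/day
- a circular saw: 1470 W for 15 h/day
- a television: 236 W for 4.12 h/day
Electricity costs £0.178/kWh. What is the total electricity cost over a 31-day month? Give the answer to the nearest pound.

£392

ceiling fan: 67.9 W × 4 h × 31 d = 8,420 Wh = 8.42 kWh
induction cooktop: 2989 W × 13 h × 31 d = 1,204,567 Wh = 1,205 kWh
heat pump: 1800 W × 4.96 h × 31 d = 276,768 Wh = 276.8 kWh
circular saw: 1470 W × 15 h × 31 d = 683,550 Wh = 683.5 kWh
television: 236 W × 4.12 h × 31 d = 30,142 Wh = 30.14 kWh
Total energy = 8.42 + 1,205 + 276.8 + 683.5 + 30.14 = 2,203 kWh
Cost = 2,203 kWh × £0.178 = £392.21 ≈ £392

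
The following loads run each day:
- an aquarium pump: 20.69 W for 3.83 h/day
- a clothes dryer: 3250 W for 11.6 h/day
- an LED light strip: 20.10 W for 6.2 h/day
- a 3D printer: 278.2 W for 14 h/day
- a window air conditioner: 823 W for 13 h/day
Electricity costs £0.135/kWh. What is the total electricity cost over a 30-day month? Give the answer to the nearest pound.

£213

aquarium pump: 20.69 W × 3.83 h × 30 d = 2,377 Wh = 2.377 kWh
clothes dryer: 3250 W × 11.6 h × 30 d = 1,131,000 Wh = 1,131 kWh
LED light strip: 20.10 W × 6.2 h × 30 d = 3,739 Wh = 3.739 kWh
3D printer: 278.2 W × 14 h × 30 d = 116,844 Wh = 116.8 kWh
window air conditioner: 823 W × 13 h × 30 d = 320,970 Wh = 321 kWh
Total energy = 2.377 + 1,131 + 3.739 + 116.8 + 321 = 1,575 kWh
Cost = 1,575 kWh × £0.135 = £212.62 ≈ £213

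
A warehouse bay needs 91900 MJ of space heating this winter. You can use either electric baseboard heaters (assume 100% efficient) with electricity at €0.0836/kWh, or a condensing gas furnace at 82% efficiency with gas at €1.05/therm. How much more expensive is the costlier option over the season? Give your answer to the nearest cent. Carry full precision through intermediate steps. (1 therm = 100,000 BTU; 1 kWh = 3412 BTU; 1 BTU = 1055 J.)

Heat load = 91900 MJ = 91,900,000,000 J / 1055 = 87,109,005 BTU
Gas: input = 87,109,005 / 0.82 = 106,230,494 BTU = 1,062 therm → 1,062 × €1.05 = €1,115.42
Electric: 87,109,005 BTU / 3412 = 25,530 kWh → × €0.0836 = €2,134.32
Difference = |€1,115.42 − €2,134.32| = €1,018.90

€1018.90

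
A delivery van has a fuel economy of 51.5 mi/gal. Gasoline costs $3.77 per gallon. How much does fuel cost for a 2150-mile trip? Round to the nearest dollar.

$157

Fuel = 2150 mi / 51.5 mpg = 41.75 gal
Cost = 41.75 gal × $3.77/gal = $157.39 ≈ $157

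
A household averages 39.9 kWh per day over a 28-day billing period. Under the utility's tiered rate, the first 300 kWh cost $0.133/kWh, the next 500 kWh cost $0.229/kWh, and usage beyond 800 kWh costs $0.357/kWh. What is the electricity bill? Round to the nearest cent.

Usage = 39.9 kWh/day × 28 days = 1117.2 kWh
First 300 kWh × $0.133 = $39.90
Next 500 kWh × $0.229 = $114.50
Remaining 317.2 kWh × $0.357 = $113.24
Total = $267.64

$267.64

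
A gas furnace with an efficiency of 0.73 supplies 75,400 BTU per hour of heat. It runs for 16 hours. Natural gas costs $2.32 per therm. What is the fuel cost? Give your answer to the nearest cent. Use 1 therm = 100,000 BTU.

Heat delivered = 75,400 BTU/h × 16 h = 1,206,400 BTU
Gas input = 1,206,400 / 0.73 = 1,652,603 BTU
= 1,652,603 / 100,000 = 16.53 therm
Cost = 16.53 × $2.32/therm = $38.34

$38.34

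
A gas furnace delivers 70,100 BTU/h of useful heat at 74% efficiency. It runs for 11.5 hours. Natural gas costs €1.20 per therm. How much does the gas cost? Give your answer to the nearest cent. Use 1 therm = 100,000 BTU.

Heat delivered = 70,100 BTU/h × 11.5 h = 806,150 BTU
Gas input = 806,150 / 0.74 = 1,089,392 BTU
= 1,089,392 / 100,000 = 10.89 therm
Cost = 10.89 × €1.20/therm = €13.07

€13.07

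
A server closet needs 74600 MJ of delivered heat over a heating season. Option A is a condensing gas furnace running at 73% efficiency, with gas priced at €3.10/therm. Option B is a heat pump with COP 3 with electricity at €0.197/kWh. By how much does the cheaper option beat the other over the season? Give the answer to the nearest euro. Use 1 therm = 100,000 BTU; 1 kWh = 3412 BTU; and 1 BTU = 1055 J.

€1642

Heat load = 74600 MJ = 74,600,000,000 J / 1055 = 70,710,900 BTU
Gas: input = 70,710,900 / 0.73 = 96,864,247 BTU = 968.6 therm → 968.6 × €3.10 = €3,002.79
Heat pump: 70,710,900 BTU / 3412 = 20,720 kWh heat; / 3 = 6,908 kWh in → × €0.197 = €1,360.89
Difference = |€3,002.79 − €1,360.89| = €1,641.90 ≈ €1642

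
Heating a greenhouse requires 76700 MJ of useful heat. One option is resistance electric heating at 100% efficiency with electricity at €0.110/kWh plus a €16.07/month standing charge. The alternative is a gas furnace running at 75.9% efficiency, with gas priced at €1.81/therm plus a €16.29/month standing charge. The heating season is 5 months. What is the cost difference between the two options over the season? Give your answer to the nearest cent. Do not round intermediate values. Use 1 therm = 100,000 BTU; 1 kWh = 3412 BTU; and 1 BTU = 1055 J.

€609.01

Heat load = 76700 MJ = 76,700,000,000 J / 1055 = 72,701,422 BTU
Gas: input = 72,701,422 / 0.759 = 95,785,799 BTU = 957.9 therm → 957.9 × €1.81 = €1,733.72; + 5 × €16.29 standing = €1,815.17
Electric: 72,701,422 BTU / 3412 = 21,310 kWh → × €0.110 = €2,343.83; + 5 × €16.07 standing = €2,424.18
Difference = |€1,815.17 − €2,424.18| = €609.01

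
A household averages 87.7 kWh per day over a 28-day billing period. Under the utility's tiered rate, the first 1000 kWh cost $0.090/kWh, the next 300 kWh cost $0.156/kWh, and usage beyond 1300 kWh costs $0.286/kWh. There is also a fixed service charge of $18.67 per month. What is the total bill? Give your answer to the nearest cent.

Usage = 87.7 kWh/day × 28 days = 2455.6 kWh
First 1000 kWh × $0.090 = $90.00
Next 300 kWh × $0.156 = $46.80
Remaining 1155.6 kWh × $0.286 = $330.50
Energy charge = $467.30; + service $18.67 = $485.97

$485.97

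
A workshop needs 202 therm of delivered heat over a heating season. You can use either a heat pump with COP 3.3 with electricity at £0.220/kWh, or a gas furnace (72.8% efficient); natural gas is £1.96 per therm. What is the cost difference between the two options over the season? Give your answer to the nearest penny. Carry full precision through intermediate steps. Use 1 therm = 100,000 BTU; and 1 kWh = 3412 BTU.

£149.16

Heat load = 202 therm × 100,000 = 20,200,000 BTU
Gas: input = 20,200,000 / 0.728 = 27,747,253 BTU = 277.5 therm → 277.5 × £1.96 = £543.85
Heat pump: 20,200,000 BTU / 3412 = 5,920 kWh heat; / 3.3 = 1,794 kWh in → × £0.220 = £394.69
Difference = |£543.85 − £394.69| = £149.16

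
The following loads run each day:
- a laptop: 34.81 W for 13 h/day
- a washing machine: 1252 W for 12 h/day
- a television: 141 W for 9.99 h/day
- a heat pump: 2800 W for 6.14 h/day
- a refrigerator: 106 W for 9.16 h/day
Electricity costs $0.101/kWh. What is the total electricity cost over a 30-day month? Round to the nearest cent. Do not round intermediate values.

$106.20

laptop: 34.81 W × 13 h × 30 d = 13,576 Wh = 13.58 kWh
washing machine: 1252 W × 12 h × 30 d = 450,720 Wh = 450.7 kWh
television: 141 W × 9.99 h × 30 d = 42,258 Wh = 42.26 kWh
heat pump: 2800 W × 6.14 h × 30 d = 515,760 Wh = 515.8 kWh
refrigerator: 106 W × 9.16 h × 30 d = 29,129 Wh = 29.13 kWh
Total energy = 13.58 + 450.7 + 42.26 + 515.8 + 29.13 = 1,051 kWh
Cost = 1,051 kWh × $0.101 = $106.20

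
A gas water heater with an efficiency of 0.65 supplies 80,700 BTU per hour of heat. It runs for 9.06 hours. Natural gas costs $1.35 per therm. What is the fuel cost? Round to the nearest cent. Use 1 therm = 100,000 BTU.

Heat delivered = 80,700 BTU/h × 9.06 h = 731,142 BTU
Gas input = 731,142 / 0.65 = 1,124,834 BTU
= 1,124,834 / 100,000 = 11.25 therm
Cost = 11.25 × $1.35/therm = $15.19

$15.19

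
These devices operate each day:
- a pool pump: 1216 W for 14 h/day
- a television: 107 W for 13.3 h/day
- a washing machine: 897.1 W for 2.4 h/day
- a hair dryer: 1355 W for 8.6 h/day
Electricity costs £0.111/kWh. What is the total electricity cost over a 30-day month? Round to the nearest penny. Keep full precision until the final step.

pool pump: 1216 W × 14 h × 30 d = 510,720 Wh = 510.7 kWh
television: 107 W × 13.3 h × 30 d = 42,693 Wh = 42.69 kWh
washing machine: 897.1 W × 2.4 h × 30 d = 64,591 Wh = 64.59 kWh
hair dryer: 1355 W × 8.6 h × 30 d = 349,590 Wh = 349.6 kWh
Total energy = 510.7 + 42.69 + 64.59 + 349.6 = 967.6 kWh
Cost = 967.6 kWh × £0.111 = £107.40

£107.40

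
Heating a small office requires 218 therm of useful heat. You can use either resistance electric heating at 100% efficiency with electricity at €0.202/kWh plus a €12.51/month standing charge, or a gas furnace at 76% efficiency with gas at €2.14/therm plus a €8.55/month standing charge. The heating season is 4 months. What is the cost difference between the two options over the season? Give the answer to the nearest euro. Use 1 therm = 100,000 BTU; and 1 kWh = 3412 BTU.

€693

Heat load = 218 therm × 100,000 = 21,800,000 BTU
Gas: input = 21,800,000 / 0.76 = 28,684,211 BTU = 286.8 therm → 286.8 × €2.14 = €613.84; + 4 × €8.55 standing = €648.04
Electric: 21,800,000 BTU / 3412 = 6,389 kWh → × €0.202 = €1,290.62; + 4 × €12.51 standing = €1,340.66
Difference = |€648.04 − €1,340.66| = €692.62 ≈ €693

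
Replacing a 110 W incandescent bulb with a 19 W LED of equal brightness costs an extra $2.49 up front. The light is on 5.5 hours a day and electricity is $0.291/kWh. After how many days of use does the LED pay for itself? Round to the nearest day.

Power saved = 110 − 19 = 91 W
Daily energy saved = 91 W × 5.5 h = 500.5 Wh = 0.5005 kWh
Daily savings = 0.5005 × $0.291 = $0.1456
Payback = $2.49 / $0.1456 per day = 17.1 days

17 days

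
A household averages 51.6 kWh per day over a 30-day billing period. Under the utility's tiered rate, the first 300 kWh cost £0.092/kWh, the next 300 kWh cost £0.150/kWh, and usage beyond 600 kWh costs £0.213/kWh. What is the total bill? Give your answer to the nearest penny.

Usage = 51.6 kWh/day × 30 days = 1548 kWh
First 300 kWh × £0.092 = £27.60
Next 300 kWh × £0.150 = £45.00
Remaining 948 kWh × £0.213 = £201.92
Total = £274.52

£274.52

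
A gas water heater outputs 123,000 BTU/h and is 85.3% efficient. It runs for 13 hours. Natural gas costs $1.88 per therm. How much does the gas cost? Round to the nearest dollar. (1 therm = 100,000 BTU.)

$35

Heat delivered = 123,000 BTU/h × 13 h = 1,599,000 BTU
Gas input = 1,599,000 / 0.853 = 1,874,560 BTU
= 1,874,560 / 100,000 = 18.75 therm
Cost = 18.75 × $1.88/therm = $35.24 ≈ $35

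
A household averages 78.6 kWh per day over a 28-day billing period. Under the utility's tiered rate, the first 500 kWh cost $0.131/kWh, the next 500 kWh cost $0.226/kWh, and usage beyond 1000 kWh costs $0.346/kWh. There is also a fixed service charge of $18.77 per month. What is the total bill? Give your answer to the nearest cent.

$612.75

Usage = 78.6 kWh/day × 28 days = 2200.8 kWh
First 500 kWh × $0.131 = $65.50
Next 500 kWh × $0.226 = $113.00
Remaining 1200.8 kWh × $0.346 = $415.48
Energy charge = $593.98; + service $18.77 = $612.75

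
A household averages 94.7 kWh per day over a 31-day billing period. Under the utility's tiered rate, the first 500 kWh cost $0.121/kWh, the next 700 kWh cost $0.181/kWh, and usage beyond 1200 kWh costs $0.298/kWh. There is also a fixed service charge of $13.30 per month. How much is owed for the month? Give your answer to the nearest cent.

Usage = 94.7 kWh/day × 31 days = 2935.7 kWh
First 500 kWh × $0.121 = $60.50
Next 700 kWh × $0.181 = $126.70
Remaining 1735.7 kWh × $0.298 = $517.24
Energy charge = $704.44; + service $13.30 = $717.74

$717.74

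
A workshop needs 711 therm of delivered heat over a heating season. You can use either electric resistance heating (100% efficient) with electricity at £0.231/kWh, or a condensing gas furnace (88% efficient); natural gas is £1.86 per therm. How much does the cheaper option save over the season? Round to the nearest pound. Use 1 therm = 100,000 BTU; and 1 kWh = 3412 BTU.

£3311

Heat load = 711 therm × 100,000 = 71,100,000 BTU
Gas: input = 71,100,000 / 0.88 = 80,795,455 BTU = 808 therm → 808 × £1.86 = £1,502.80
Electric: 71,100,000 BTU / 3412 = 20,840 kWh → × £0.231 = £4,813.63
Difference = |£1,502.80 − £4,813.63| = £3,310.83 ≈ £3311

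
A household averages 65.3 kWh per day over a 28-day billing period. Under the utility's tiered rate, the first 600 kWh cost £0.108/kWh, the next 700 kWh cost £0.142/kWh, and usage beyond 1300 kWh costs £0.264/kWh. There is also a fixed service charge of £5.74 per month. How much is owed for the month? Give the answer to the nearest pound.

£309

Usage = 65.3 kWh/day × 28 days = 1828.4 kWh
First 600 kWh × £0.108 = £64.80
Next 700 kWh × £0.142 = £99.40
Remaining 528.4 kWh × £0.264 = £139.50
Energy charge = £303.70; + service £5.74 = £309.44 ≈ £309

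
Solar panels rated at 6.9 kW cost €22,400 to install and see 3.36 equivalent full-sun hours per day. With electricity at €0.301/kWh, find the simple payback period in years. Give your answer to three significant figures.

Daily generation = 6.9 kW × 3.36 h = 23.18 kWh
Annual generation = 23.18 × 365 = 8462.2 kWh
Annual savings = 8462.2 × €0.301 = €2,547.11
Payback = €22,400 / €2,547.11 = 8.79 years

8.79 years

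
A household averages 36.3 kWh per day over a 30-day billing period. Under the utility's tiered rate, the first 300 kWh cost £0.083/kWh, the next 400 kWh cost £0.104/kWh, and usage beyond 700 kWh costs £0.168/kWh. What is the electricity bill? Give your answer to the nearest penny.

£131.85

Usage = 36.3 kWh/day × 30 days = 1089 kWh
First 300 kWh × £0.083 = £24.90
Next 400 kWh × £0.104 = £41.60
Remaining 389 kWh × £0.168 = £65.35
Total = £131.85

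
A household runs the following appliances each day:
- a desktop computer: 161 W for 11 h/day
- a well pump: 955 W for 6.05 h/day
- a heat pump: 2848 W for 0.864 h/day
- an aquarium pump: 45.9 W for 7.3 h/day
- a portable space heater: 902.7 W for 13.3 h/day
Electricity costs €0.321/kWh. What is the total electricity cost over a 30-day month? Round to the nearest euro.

€215

desktop computer: 161 W × 11 h × 30 d = 53,130 Wh = 53.13 kWh
well pump: 955 W × 6.05 h × 30 d = 173,332 Wh = 173.3 kWh
heat pump: 2848 W × 0.864 h × 30 d = 73,820 Wh = 73.82 kWh
aquarium pump: 45.9 W × 7.3 h × 30 d = 10,052 Wh = 10.05 kWh
portable space heater: 902.7 W × 13.3 h × 30 d = 360,177 Wh = 360.2 kWh
Total energy = 53.13 + 173.3 + 73.82 + 10.05 + 360.2 = 670.5 kWh
Cost = 670.5 kWh × €0.321 = €215.23 ≈ €215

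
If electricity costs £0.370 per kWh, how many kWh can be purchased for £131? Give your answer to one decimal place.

354.1 kWh

£131 / £0.370 per kWh = 354.1 kWh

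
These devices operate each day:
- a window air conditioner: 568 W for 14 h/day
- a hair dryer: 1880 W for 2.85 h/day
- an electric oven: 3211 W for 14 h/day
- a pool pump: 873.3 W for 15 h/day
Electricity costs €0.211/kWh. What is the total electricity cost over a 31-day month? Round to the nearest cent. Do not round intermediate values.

€466.79

window air conditioner: 568 W × 14 h × 31 d = 246,512 Wh = 246.5 kWh
hair dryer: 1880 W × 2.85 h × 31 d = 166,098 Wh = 166.1 kWh
electric oven: 3211 W × 14 h × 31 d = 1,393,574 Wh = 1,394 kWh
pool pump: 873.3 W × 15 h × 31 d = 406,084 Wh = 406.1 kWh
Total energy = 246.5 + 166.1 + 1,394 + 406.1 = 2,212 kWh
Cost = 2,212 kWh × €0.211 = €466.79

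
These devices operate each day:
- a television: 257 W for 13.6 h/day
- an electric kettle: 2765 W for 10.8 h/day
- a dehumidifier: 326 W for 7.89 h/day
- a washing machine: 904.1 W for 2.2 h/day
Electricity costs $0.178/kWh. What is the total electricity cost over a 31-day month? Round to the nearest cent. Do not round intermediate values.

television: 257 W × 13.6 h × 31 d = 108,351 Wh = 108.4 kWh
electric kettle: 2765 W × 10.8 h × 31 d = 925,722 Wh = 925.7 kWh
dehumidifier: 326 W × 7.89 h × 31 d = 79,736 Wh = 79.74 kWh
washing machine: 904.1 W × 2.2 h × 31 d = 61,660 Wh = 61.66 kWh
Total energy = 108.4 + 925.7 + 79.74 + 61.66 = 1,175 kWh
Cost = 1,175 kWh × $0.178 = $209.23

$209.23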